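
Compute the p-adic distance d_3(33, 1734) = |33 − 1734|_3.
d_3(33, 1734) = 1/243

Step 1 — x − y = 33 − 1734 = -1701. Step 2 — v_3(-1701) = 5 (factor: -1701 = −(3^5 · 7); the sign does not affect v_p). Step 3 — |x − y|_3 = 3^{-5} = 1/243.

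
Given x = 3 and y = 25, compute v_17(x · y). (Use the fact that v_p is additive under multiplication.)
v_17(75) = 0

v_p(x) = 0 (factor: 3 = 17^0 · 3); v_p(y) = 0 (factor: 25 = 17^0 · 25). Additivity: v_p(xy) = v_p(x) + v_p(y) = 0 + 0 = 0. (Direct check: xy = 75 = 17^0 · (75).)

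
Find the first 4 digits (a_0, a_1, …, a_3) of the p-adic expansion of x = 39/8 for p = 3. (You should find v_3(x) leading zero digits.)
(a_0, …, a_3) = (0, 2, 1, 0)

v_3(39/8) = 1, so a_0 = ... = a_0 = 0. Factor out: x = 3^1 · u with u = 13/8 a unit in ℤ_3. Expand u iteratively via a_{v+i} = u_i mod 3, u_{i+1} = (u_i − a_{v+i})/3:
  u_0 = 13/8;  a_1 = 2;  u_1 = (u_0 − 2)/3 = -1/8
  u_1 = -1/8;  a_2 = 1;  u_2 = (u_1 − 1)/3 = -3/8
  u_2 = -3/8;  a_3 = 0;  u_3 = (u_2 − 0)/3 = -1/8
Digits: (0, 2, 1, 0).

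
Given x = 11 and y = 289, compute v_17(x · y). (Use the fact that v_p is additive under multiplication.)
v_17(3179) = 2

v_p(x) = 0 (factor: 11 = 17^0 · 11); v_p(y) = 2 (factor: 289 = 17^2 · 1). Additivity: v_p(xy) = v_p(x) + v_p(y) = 0 + 2 = 2. (Direct check: xy = 3179 = 17^2 · (11).)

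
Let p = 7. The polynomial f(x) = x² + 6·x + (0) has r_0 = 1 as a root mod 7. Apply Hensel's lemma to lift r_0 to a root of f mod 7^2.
r_1 = 43 (mod 49)

Hensel: r_{i+1} = r_i − f(r_i)·(f′(r_i))^{-1} mod 7^{i+2}, f′(x) = 2x + 6. Iterate:
  r_0 = 1 (mod 7)
  r_1 = 43 (mod 49)
Final: r = 43 satisfies f(r) ≡ 0 mod 7^2.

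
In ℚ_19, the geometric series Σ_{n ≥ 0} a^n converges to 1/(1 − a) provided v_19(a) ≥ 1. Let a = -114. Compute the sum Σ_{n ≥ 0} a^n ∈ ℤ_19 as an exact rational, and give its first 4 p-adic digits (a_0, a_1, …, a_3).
Σ a^n = 1/(1 − a) = 1/115;  first 4 digits = (1, 13, 16, 13)

v_19(a) = 1 ≥ 1, so the series converges in ℤ_19 to 1/(1 − a) = 1/(1 − (-114)) = 1/115. Expand this rational in ℤ_19: compute digits iteratively via d_i = x_i mod 19, x_{i+1} = (x_i − d_i)/19. The first 4 digits are (1, 13, 16, 13).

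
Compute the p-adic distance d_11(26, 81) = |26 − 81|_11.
d_11(26, 81) = 1/11

Step 1 — x − y = 26 − 81 = -55. Step 2 — v_11(-55) = 1 (factor: -55 = −(11^1 · 5); the sign does not affect v_p). Step 3 — |x − y|_11 = 11^{-1} = 1/11.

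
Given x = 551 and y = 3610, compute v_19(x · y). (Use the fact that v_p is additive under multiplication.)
v_19(1989110) = 3

v_p(x) = 1 (factor: 551 = 19^1 · 29); v_p(y) = 2 (factor: 3610 = 19^2 · 10). Additivity: v_p(xy) = v_p(x) + v_p(y) = 1 + 2 = 3. (Direct check: xy = 1989110 = 19^3 · (290).)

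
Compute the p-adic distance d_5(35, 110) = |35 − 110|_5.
d_5(35, 110) = 1/25

Step 1 — x − y = 35 − 110 = -75. Step 2 — v_5(-75) = 2 (factor: -75 = −(5^2 · 3); the sign does not affect v_p). Step 3 — |x − y|_5 = 5^{-2} = 1/25.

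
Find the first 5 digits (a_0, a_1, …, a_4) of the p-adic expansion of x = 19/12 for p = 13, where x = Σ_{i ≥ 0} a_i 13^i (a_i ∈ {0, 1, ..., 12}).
(a_0, …, a_4) = (7, 5, 5, 5, 5)

v_13(19/12) = 0 (numerator and denominator both coprime to 13), so x ∈ ℤ_13^×. Compute digits iteratively via a_i = x_i mod 13, x_{i+1} = (x_i − a_i)/13, with x_0 = x:
  x_0 = 19/12;  a_0 = 7;  x_1 = (x_0 − 7)/13 = -5/12
  x_1 = -5/12;  a_1 = 5;  x_2 = (x_1 − 5)/13 = -5/12
  x_2 = -5/12;  a_2 = 5;  x_3 = (x_2 − 5)/13 = -5/12
  x_3 = -5/12;  a_3 = 5;  x_4 = (x_3 − 5)/13 = -5/12
  x_4 = -5/12;  a_4 = 5;  x_5 = (x_4 − 5)/13 = -5/12
Digits: (7, 5, 5, 5, 5).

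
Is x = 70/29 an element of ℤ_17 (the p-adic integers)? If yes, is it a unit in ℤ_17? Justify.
x ∈ ℤ_17^× (unit); v_17(x) = 0

ℤ_17 = {x ∈ ℚ_17 : v_17(x) ≥ 0} and ℤ_17^× = {x ∈ ℤ_17 : v_17(x) = 0}. Here v_17(70/29) = v_17(num) − v_17(den) = 0; compare against these criteria.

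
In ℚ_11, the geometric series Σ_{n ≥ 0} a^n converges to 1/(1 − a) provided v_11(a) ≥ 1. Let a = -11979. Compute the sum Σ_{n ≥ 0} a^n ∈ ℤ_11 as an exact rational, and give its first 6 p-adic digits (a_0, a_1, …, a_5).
Σ a^n = 1/(1 − a) = 1/11980;  first 6 digits = (1, 0, 0, 2, 10, 10)

v_11(a) = 3 ≥ 1, so the series converges in ℤ_11 to 1/(1 − a) = 1/(1 − (-11979)) = 1/11980. Expand this rational in ℤ_11: compute digits iteratively via d_i = x_i mod 11, x_{i+1} = (x_i − d_i)/11. The first 6 digits are (1, 0, 0, 2, 10, 10).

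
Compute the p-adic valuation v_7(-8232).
v_7(-8232) = 3

v_7(n) is the largest exponent k such that 7^k divides n. Factor out: -8232 = -7^3 · 24. (Sign doesn't affect v_p.) So v_7(-8232) = 3.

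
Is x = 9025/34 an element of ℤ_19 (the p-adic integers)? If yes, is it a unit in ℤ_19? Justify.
x ∈ ℤ_19 but not a unit; v_19(x) = 2 > 0

ℤ_19 = {x ∈ ℚ_19 : v_19(x) ≥ 0} and ℤ_19^× = {x ∈ ℤ_19 : v_19(x) = 0}. Here v_19(9025/34) = v_19(num) − v_19(den) = 2; compare against these criteria.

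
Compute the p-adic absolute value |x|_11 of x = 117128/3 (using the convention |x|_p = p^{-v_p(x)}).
|117128/3|_11 = 1/14641

Step 1 — compute v_11(x) by factoring powers of 11 out of the numerator and denominator: v_11(117128/3) = 4. Step 2 — apply |x|_p = p^{-v_p(x)} = 11^{-4} = 1/14641.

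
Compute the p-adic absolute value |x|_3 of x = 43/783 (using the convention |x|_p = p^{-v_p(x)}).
|43/783|_3 = 27

Step 1 — compute v_3(x) by factoring powers of 3 out of the numerator and denominator: v_3(43/783) = -3. Step 2 — apply |x|_p = p^{-v_p(x)} = 3^{3} = 27.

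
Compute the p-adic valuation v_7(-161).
v_7(-161) = 1

v_7(n) is the largest exponent k such that 7^k divides n. Factor out: -161 = -7^1 · 23. (Sign doesn't affect v_p.) So v_7(-161) = 1.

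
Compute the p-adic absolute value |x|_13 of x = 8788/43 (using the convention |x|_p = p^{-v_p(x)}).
|8788/43|_13 = 1/2197

Step 1 — compute v_13(x) by factoring powers of 13 out of the numerator and denominator: v_13(8788/43) = 3. Step 2 — apply |x|_p = p^{-v_p(x)} = 13^{-3} = 1/2197.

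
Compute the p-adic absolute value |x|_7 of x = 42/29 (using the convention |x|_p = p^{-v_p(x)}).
|42/29|_7 = 1/7

Step 1 — compute v_7(x) by factoring powers of 7 out of the numerator and denominator: v_7(42/29) = 1. Step 2 — apply |x|_p = p^{-v_p(x)} = 7^{-1} = 1/7.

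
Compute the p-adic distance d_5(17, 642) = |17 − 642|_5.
d_5(17, 642) = 1/625

Step 1 — x − y = 17 − 642 = -625. Step 2 — v_5(-625) = 4 (factor: -625 = −(5^4 · 1); the sign does not affect v_p). Step 3 — |x − y|_5 = 5^{-4} = 1/625.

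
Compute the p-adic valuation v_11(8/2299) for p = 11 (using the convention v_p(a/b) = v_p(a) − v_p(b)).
v_11(8/2299) = -2

Factor powers of 11 from the numerator and denominator of the reduced fraction: 8 = 11^0 · 8 and 2299 = 11^2 · 19. Apply v_p(a/b) = v_p(a) − v_p(b): v_11(8/2299) = 0 − 2 = -2.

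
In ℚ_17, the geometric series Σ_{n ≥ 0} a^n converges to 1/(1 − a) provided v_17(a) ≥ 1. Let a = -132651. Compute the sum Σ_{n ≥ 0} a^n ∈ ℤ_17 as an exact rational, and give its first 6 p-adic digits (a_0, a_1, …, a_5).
Σ a^n = 1/(1 − a) = 1/132652;  first 6 digits = (1, 0, 0, 7, 15, 16)

v_17(a) = 3 ≥ 1, so the series converges in ℤ_17 to 1/(1 − a) = 1/(1 − (-132651)) = 1/132652. Expand this rational in ℤ_17: compute digits iteratively via d_i = x_i mod 17, x_{i+1} = (x_i − d_i)/17. The first 6 digits are (1, 0, 0, 7, 15, 16).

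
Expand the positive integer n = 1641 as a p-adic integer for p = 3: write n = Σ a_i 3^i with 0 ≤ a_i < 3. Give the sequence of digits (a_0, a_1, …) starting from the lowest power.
(a_0, a_1, …) = (0, 1, 2, 0, 2, 0, 2)

Repeated division by 3 gives the digits low-to-high: 1641 = 1·3^1 + 2·3^2 + 2·3^4 + 2·3^6. Digit sequence: (0, 1, 2, 0, 2, 0, 2).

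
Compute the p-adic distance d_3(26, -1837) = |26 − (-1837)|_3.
d_3(26, -1837) = 1/81

Step 1 — x − y = 26 − (-1837) = 1863. Step 2 — v_3(1863) = 4 (factor: 1863 = (3^4 · 23); the sign does not affect v_p). Step 3 — |x − y|_3 = 3^{-4} = 1/81.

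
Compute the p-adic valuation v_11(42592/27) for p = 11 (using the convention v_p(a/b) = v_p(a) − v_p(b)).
v_11(42592/27) = 3

Factor powers of 11 from the numerator and denominator of the reduced fraction: 42592 = 11^3 · 32 and 27 = 11^0 · 27. Apply v_p(a/b) = v_p(a) − v_p(b): v_11(42592/27) = 3 − 0 = 3.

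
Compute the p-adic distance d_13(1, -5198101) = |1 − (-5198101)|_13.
d_13(1, -5198101) = 1/371293

Step 1 — x − y = 1 − (-5198101) = 5198102. Step 2 — v_13(5198102) = 5 (factor: 5198102 = (13^5 · 14); the sign does not affect v_p). Step 3 — |x − y|_13 = 13^{-5} = 1/371293.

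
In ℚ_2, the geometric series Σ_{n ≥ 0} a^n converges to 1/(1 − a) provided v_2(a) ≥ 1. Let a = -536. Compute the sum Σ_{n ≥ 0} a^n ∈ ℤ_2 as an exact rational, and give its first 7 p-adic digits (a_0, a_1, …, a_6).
Σ a^n = 1/(1 − a) = 1/537;  first 7 digits = (1, 0, 0, 1, 0, 1, 0)

v_2(a) = 3 ≥ 1, so the series converges in ℤ_2 to 1/(1 − a) = 1/(1 − (-536)) = 1/537. Expand this rational in ℤ_2: compute digits iteratively via d_i = x_i mod 2, x_{i+1} = (x_i − d_i)/2. The first 7 digits are (1, 0, 0, 1, 0, 1, 0).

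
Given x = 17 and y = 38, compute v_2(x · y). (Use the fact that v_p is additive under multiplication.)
v_2(646) = 1

v_p(x) = 0 (factor: 17 = 2^0 · 17); v_p(y) = 1 (factor: 38 = 2^1 · 19). Additivity: v_p(xy) = v_p(x) + v_p(y) = 0 + 1 = 1. (Direct check: xy = 646 = 2^1 · (323).)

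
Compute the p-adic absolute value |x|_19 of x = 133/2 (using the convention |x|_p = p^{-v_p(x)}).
|133/2|_19 = 1/19

Step 1 — compute v_19(x) by factoring powers of 19 out of the numerator and denominator: v_19(133/2) = 1. Step 2 — apply |x|_p = p^{-v_p(x)} = 19^{-1} = 1/19.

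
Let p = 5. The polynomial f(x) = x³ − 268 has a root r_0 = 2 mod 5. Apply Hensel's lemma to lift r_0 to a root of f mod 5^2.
r_1 = 7 (mod 25)

Hensel: r_{i+1} = r_i − f(r_i)/f′(r_i) mod 5^{i+2}, where f′(x) = 3x². Iterate:
  r_0 = 2 (mod 5)
  r_1 = 7 (mod 25)
Final: r = 7 with f(r) ≡ 0 mod 5^2.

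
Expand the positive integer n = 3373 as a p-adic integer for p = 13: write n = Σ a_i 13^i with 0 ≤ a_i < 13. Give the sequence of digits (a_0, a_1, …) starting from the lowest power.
(a_0, a_1, …) = (6, 12, 6, 1)

Repeated division by 13 gives the digits low-to-high: 3373 = 6 + 12·13^1 + 6·13^2 + 1·13^3. Digit sequence: (6, 12, 6, 1).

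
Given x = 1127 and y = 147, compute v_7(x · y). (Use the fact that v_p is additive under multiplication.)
v_7(165669) = 4

v_p(x) = 2 (factor: 1127 = 7^2 · 23); v_p(y) = 2 (factor: 147 = 7^2 · 3). Additivity: v_p(xy) = v_p(x) + v_p(y) = 2 + 2 = 4. (Direct check: xy = 165669 = 7^4 · (69).)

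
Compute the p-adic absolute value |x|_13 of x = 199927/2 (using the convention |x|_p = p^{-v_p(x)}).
|199927/2|_13 = 1/28561

Step 1 — compute v_13(x) by factoring powers of 13 out of the numerator and denominator: v_13(199927/2) = 4. Step 2 — apply |x|_p = p^{-v_p(x)} = 13^{-4} = 1/28561.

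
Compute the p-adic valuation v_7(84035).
v_7(84035) = 5

v_7(n) is the largest exponent k such that 7^k divides n. Factor out: 84035 = 7^5 · 5. (Sign doesn't affect v_p.) So v_7(84035) = 5.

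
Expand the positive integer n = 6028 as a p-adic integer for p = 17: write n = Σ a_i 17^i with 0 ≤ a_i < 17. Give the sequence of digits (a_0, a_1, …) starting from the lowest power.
(a_0, a_1, …) = (10, 14, 3, 1)

Repeated division by 17 gives the digits low-to-high: 6028 = 10 + 14·17^1 + 3·17^2 + 1·17^3. Digit sequence: (10, 14, 3, 1).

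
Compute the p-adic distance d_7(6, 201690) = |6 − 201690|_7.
d_7(6, 201690) = 1/16807

Step 1 — x − y = 6 − 201690 = -201684. Step 2 — v_7(-201684) = 5 (factor: -201684 = −(7^5 · 12); the sign does not affect v_p). Step 3 — |x − y|_7 = 7^{-5} = 1/16807.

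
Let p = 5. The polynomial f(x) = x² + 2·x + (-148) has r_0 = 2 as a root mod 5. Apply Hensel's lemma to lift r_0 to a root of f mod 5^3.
r_2 = 92 (mod 125)

Hensel: r_{i+1} = r_i − f(r_i)·(f′(r_i))^{-1} mod 5^{i+2}, f′(x) = 2x + 2. Iterate:
  r_0 = 2 (mod 5)
  r_1 = 17 (mod 25)
  r_2 = 92 (mod 125)
Final: r = 92 satisfies f(r) ≡ 0 mod 5^3.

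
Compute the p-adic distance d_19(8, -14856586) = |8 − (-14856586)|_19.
d_19(8, -14856586) = 1/2476099

Step 1 — x − y = 8 − (-14856586) = 14856594. Step 2 — v_19(14856594) = 5 (factor: 14856594 = (19^5 · 6); the sign does not affect v_p). Step 3 — |x − y|_19 = 19^{-5} = 1/2476099.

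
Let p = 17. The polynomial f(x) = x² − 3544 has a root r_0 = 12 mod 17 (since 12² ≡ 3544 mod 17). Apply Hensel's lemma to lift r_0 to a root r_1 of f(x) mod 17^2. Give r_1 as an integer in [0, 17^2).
r_1 = 250 (mod 289)

Hensel's recurrence: r_{i+1} = r_i − f(r_i)·(f′(r_i))^{-1} mod 17^{i+2}, with f′(x) = 2x. Iterate:
  r_0 = 12 (mod 17)
  r_1 = 250 (mod 289)
Final: r_1 = 250, and one checks f(r_1) ≡ 0 mod 17^2.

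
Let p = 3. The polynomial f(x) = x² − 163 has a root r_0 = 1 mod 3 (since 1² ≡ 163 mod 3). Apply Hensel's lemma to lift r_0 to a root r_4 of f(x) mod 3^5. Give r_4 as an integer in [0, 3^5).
r_4 = 82 (mod 243)

Hensel's recurrence: r_{i+1} = r_i − f(r_i)·(f′(r_i))^{-1} mod 3^{i+2}, with f′(x) = 2x. Iterate:
  r_0 = 1 (mod 3)
  r_1 = 1 (mod 9)
  r_2 = 1 (mod 27)
  r_3 = 1 (mod 81)
  r_4 = 82 (mod 243)
Final: r_4 = 82, and one checks f(r_4) ≡ 0 mod 3^5.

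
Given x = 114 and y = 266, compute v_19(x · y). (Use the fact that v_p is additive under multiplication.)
v_19(30324) = 2

v_p(x) = 1 (factor: 114 = 19^1 · 6); v_p(y) = 1 (factor: 266 = 19^1 · 14). Additivity: v_p(xy) = v_p(x) + v_p(y) = 1 + 1 = 2. (Direct check: xy = 30324 = 19^2 · (84).)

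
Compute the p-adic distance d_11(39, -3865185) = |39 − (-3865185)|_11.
d_11(39, -3865185) = 1/161051

Step 1 — x − y = 39 − (-3865185) = 3865224. Step 2 — v_11(3865224) = 5 (factor: 3865224 = (11^5 · 24); the sign does not affect v_p). Step 3 — |x − y|_11 = 11^{-5} = 1/161051.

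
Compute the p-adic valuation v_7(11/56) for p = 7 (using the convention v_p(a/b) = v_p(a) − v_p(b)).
v_7(11/56) = -1

Factor powers of 7 from the numerator and denominator of the reduced fraction: 11 = 7^0 · 11 and 56 = 7^1 · 8. Apply v_p(a/b) = v_p(a) − v_p(b): v_7(11/56) = 0 − 1 = -1.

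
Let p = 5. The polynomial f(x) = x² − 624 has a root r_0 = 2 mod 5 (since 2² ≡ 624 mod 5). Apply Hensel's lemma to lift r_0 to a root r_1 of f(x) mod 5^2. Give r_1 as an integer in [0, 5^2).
r_1 = 7 (mod 25)

Hensel's recurrence: r_{i+1} = r_i − f(r_i)·(f′(r_i))^{-1} mod 5^{i+2}, with f′(x) = 2x. Iterate:
  r_0 = 2 (mod 5)
  r_1 = 7 (mod 25)
Final: r_1 = 7, and one checks f(r_1) ≡ 0 mod 5^2.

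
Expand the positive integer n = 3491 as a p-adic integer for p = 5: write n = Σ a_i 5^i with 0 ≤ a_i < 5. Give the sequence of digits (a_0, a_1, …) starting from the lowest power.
(a_0, a_1, …) = (1, 3, 4, 2, 0, 1)

Repeated division by 5 gives the digits low-to-high: 3491 = 1 + 3·5^1 + 4·5^2 + 2·5^3 + 1·5^5. Digit sequence: (1, 3, 4, 2, 0, 1).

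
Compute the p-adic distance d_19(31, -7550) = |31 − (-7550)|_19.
d_19(31, -7550) = 1/361

Step 1 — x − y = 31 − (-7550) = 7581. Step 2 — v_19(7581) = 2 (factor: 7581 = (19^2 · 21); the sign does not affect v_p). Step 3 — |x − y|_19 = 19^{-2} = 1/361.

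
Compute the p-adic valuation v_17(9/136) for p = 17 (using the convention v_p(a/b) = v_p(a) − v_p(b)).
v_17(9/136) = -1

Factor powers of 17 from the numerator and denominator of the reduced fraction: 9 = 17^0 · 9 and 136 = 17^1 · 8. Apply v_p(a/b) = v_p(a) − v_p(b): v_17(9/136) = 0 − 1 = -1.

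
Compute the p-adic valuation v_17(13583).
v_17(13583) = 2

v_17(n) is the largest exponent k such that 17^k divides n. Factor out: 13583 = 17^2 · 47. (Sign doesn't affect v_p.) So v_17(13583) = 2.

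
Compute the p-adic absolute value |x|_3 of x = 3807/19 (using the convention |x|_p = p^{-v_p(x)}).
|3807/19|_3 = 1/81

Step 1 — compute v_3(x) by factoring powers of 3 out of the numerator and denominator: v_3(3807/19) = 4. Step 2 — apply |x|_p = p^{-v_p(x)} = 3^{-4} = 1/81.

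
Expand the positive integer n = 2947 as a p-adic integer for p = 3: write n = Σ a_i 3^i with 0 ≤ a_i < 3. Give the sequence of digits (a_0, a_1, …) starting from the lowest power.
(a_0, a_1, …) = (1, 1, 0, 1, 0, 0, 1, 1)

Repeated division by 3 gives the digits low-to-high: 2947 = 1 + 1·3^1 + 1·3^3 + 1·3^6 + 1·3^7. Digit sequence: (1, 1, 0, 1, 0, 0, 1, 1).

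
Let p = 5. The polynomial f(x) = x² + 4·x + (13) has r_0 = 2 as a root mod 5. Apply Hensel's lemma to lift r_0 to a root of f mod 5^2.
r_1 = 2 (mod 25)

Hensel: r_{i+1} = r_i − f(r_i)·(f′(r_i))^{-1} mod 5^{i+2}, f′(x) = 2x + 4. Iterate:
  r_0 = 2 (mod 5)
  r_1 = 2 (mod 25)
Final: r = 2 satisfies f(r) ≡ 0 mod 5^2.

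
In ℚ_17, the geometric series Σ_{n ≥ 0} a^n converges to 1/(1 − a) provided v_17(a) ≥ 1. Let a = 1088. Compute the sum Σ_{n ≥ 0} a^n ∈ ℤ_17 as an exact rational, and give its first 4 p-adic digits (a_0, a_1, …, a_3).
Σ a^n = 1/(1 − a) = -1/1087;  first 4 digits = (1, 13, 2, 7)

v_17(a) = 1 ≥ 1, so the series converges in ℤ_17 to 1/(1 − a) = 1/(1 − 1088) = -1/1087. Expand this rational in ℤ_17: compute digits iteratively via d_i = x_i mod 17, x_{i+1} = (x_i − d_i)/17. The first 4 digits are (1, 13, 2, 7).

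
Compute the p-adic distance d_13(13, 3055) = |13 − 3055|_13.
d_13(13, 3055) = 1/169

Step 1 — x − y = 13 − 3055 = -3042. Step 2 — v_13(-3042) = 2 (factor: -3042 = −(13^2 · 18); the sign does not affect v_p). Step 3 — |x − y|_13 = 13^{-2} = 1/169.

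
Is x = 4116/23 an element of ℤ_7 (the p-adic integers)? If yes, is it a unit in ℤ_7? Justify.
x ∈ ℤ_7 but not a unit; v_7(x) = 3 > 0

ℤ_7 = {x ∈ ℚ_7 : v_7(x) ≥ 0} and ℤ_7^× = {x ∈ ℤ_7 : v_7(x) = 0}. Here v_7(4116/23) = v_7(num) − v_7(den) = 3; compare against these criteria.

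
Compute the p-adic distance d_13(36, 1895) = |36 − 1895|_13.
d_13(36, 1895) = 1/169

Step 1 — x − y = 36 − 1895 = -1859. Step 2 — v_13(-1859) = 2 (factor: -1859 = −(13^2 · 11); the sign does not affect v_p). Step 3 — |x − y|_13 = 13^{-2} = 1/169.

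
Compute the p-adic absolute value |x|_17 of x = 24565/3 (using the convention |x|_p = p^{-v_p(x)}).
|24565/3|_17 = 1/4913

Step 1 — compute v_17(x) by factoring powers of 17 out of the numerator and denominator: v_17(24565/3) = 3. Step 2 — apply |x|_p = p^{-v_p(x)} = 17^{-3} = 1/4913.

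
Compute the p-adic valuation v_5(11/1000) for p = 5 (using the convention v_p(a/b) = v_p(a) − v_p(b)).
v_5(11/1000) = -3

Factor powers of 5 from the numerator and denominator of the reduced fraction: 11 = 5^0 · 11 and 1000 = 5^3 · 8. Apply v_p(a/b) = v_p(a) − v_p(b): v_5(11/1000) = 0 − 3 = -3.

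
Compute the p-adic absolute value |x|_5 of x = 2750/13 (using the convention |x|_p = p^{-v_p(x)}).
|2750/13|_5 = 1/125

Step 1 — compute v_5(x) by factoring powers of 5 out of the numerator and denominator: v_5(2750/13) = 3. Step 2 — apply |x|_p = p^{-v_p(x)} = 5^{-3} = 1/125.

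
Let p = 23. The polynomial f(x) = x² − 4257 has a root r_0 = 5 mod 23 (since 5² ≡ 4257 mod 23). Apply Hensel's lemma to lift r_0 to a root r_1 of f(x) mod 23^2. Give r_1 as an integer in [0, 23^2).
r_1 = 5 (mod 529)

Hensel's recurrence: r_{i+1} = r_i − f(r_i)·(f′(r_i))^{-1} mod 23^{i+2}, with f′(x) = 2x. Iterate:
  r_0 = 5 (mod 23)
  r_1 = 5 (mod 529)
Final: r_1 = 5, and one checks f(r_1) ≡ 0 mod 23^2.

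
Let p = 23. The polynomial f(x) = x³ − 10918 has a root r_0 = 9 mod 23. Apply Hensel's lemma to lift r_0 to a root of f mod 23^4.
r_3 = 5920 (mod 279841)

Hensel: r_{i+1} = r_i − f(r_i)/f′(r_i) mod 23^{i+2}, where f′(x) = 3x². Iterate:
  r_0 = 9 (mod 23)
  r_1 = 101 (mod 529)
  r_2 = 5920 (mod 12167)
  r_3 = 5920 (mod 279841)
Final: r = 5920 with f(r) ≡ 0 mod 23^4.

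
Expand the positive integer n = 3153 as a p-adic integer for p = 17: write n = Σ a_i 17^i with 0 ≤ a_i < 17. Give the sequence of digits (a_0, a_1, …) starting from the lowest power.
(a_0, a_1, …) = (8, 15, 10)

Repeated division by 17 gives the digits low-to-high: 3153 = 8 + 15·17^1 + 10·17^2. Digit sequence: (8, 15, 10).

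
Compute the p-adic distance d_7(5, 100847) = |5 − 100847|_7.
d_7(5, 100847) = 1/16807

Step 1 — x − y = 5 − 100847 = -100842. Step 2 — v_7(-100842) = 5 (factor: -100842 = −(7^5 · 6); the sign does not affect v_p). Step 3 — |x − y|_7 = 7^{-5} = 1/16807.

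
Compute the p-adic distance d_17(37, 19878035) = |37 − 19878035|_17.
d_17(37, 19878035) = 1/1419857

Step 1 — x − y = 37 − 19878035 = -19877998. Step 2 — v_17(-19877998) = 5 (factor: -19877998 = −(17^5 · 14); the sign does not affect v_p). Step 3 — |x − y|_17 = 17^{-5} = 1/1419857.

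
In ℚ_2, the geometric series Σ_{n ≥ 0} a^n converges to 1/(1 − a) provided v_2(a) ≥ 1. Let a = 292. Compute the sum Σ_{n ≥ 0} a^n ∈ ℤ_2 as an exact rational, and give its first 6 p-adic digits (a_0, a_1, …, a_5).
Σ a^n = 1/(1 − a) = -1/291;  first 6 digits = (1, 0, 1, 0, 1, 1)

v_2(a) = 2 ≥ 1, so the series converges in ℤ_2 to 1/(1 − a) = 1/(1 − 292) = -1/291. Expand this rational in ℤ_2: compute digits iteratively via d_i = x_i mod 2, x_{i+1} = (x_i − d_i)/2. The first 6 digits are (1, 0, 1, 0, 1, 1).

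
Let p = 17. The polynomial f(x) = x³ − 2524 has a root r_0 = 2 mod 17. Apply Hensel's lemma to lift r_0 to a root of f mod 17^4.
r_3 = 5799 (mod 83521)

Hensel: r_{i+1} = r_i − f(r_i)/f′(r_i) mod 17^{i+2}, where f′(x) = 3x². Iterate:
  r_0 = 2 (mod 17)
  r_1 = 19 (mod 289)
  r_2 = 886 (mod 4913)
  r_3 = 5799 (mod 83521)
Final: r = 5799 with f(r) ≡ 0 mod 17^4.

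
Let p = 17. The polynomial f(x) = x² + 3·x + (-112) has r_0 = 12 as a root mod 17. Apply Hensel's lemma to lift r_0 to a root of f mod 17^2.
r_1 = 63 (mod 289)

Hensel: r_{i+1} = r_i − f(r_i)·(f′(r_i))^{-1} mod 17^{i+2}, f′(x) = 2x + 3. Iterate:
  r_0 = 12 (mod 17)
  r_1 = 63 (mod 289)
Final: r = 63 satisfies f(r) ≡ 0 mod 17^2.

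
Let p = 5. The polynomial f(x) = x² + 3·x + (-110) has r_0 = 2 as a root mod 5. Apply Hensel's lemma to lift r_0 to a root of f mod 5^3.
r_2 = 52 (mod 125)

Hensel: r_{i+1} = r_i − f(r_i)·(f′(r_i))^{-1} mod 5^{i+2}, f′(x) = 2x + 3. Iterate:
  r_0 = 2 (mod 5)
  r_1 = 2 (mod 25)
  r_2 = 52 (mod 125)
Final: r = 52 satisfies f(r) ≡ 0 mod 5^3.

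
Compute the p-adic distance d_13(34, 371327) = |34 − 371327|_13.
d_13(34, 371327) = 1/371293

Step 1 — x − y = 34 − 371327 = -371293. Step 2 — v_13(-371293) = 5 (factor: -371293 = −(13^5 · 1); the sign does not affect v_p). Step 3 — |x − y|_13 = 13^{-5} = 1/371293.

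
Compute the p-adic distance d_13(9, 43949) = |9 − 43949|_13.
d_13(9, 43949) = 1/2197

Step 1 — x − y = 9 − 43949 = -43940. Step 2 — v_13(-43940) = 3 (factor: -43940 = −(13^3 · 20); the sign does not affect v_p). Step 3 — |x − y|_13 = 13^{-3} = 1/2197.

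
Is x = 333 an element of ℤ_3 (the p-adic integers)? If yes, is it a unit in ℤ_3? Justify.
x ∈ ℤ_3 but not a unit; v_3(x) = 2 > 0

ℤ_3 = {x ∈ ℚ_3 : v_3(x) ≥ 0} and ℤ_3^× = {x ∈ ℤ_3 : v_3(x) = 0}. Here v_3(333) = v_3(num) − v_3(den) = 2; compare against these criteria.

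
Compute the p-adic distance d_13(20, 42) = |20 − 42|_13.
d_13(20, 42) = 1

Step 1 — x − y = 20 − 42 = -22. Step 2 — v_13(-22) = 0 (factor: -22 = −(13^0 · 22); the sign does not affect v_p). Step 3 — |x − y|_13 = 13^{0} = 1.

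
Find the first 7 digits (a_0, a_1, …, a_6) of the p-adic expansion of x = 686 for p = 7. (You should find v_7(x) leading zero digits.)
(a_0, …, a_6) = (0, 0, 0, 2, 0, 0, 0)

v_7(686) = 3, so a_0 = ... = a_2 = 0. Factor out: x = 7^3 · u with u = 2 a unit in ℤ_7. Expand u iteratively via a_{v+i} = u_i mod 7, u_{i+1} = (u_i − a_{v+i})/7:
  u_0 = 2;  a_3 = 2;  u_1 = (u_0 − 2)/7 = 0
  u_1 = 0;  a_4 = 0;  u_2 = (u_1 − 0)/7 = 0
  u_2 = 0;  a_5 = 0;  u_3 = (u_2 − 0)/7 = 0
  u_3 = 0;  a_6 = 0;  u_4 = (u_3 − 0)/7 = 0
Digits: (0, 0, 0, 2, 0, 0, 0).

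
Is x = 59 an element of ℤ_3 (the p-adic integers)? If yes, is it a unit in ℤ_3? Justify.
x ∈ ℤ_3^× (unit); v_3(x) = 0

ℤ_3 = {x ∈ ℚ_3 : v_3(x) ≥ 0} and ℤ_3^× = {x ∈ ℤ_3 : v_3(x) = 0}. Here v_3(59) = v_3(num) − v_3(den) = 0; compare against these criteria.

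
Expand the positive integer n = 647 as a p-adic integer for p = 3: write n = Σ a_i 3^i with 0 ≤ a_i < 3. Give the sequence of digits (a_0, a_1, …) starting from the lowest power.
(a_0, a_1, …) = (2, 2, 2, 2, 1, 2)

Repeated division by 3 gives the digits low-to-high: 647 = 2 + 2·3^1 + 2·3^2 + 2·3^3 + 1·3^4 + 2·3^5. Digit sequence: (2, 2, 2, 2, 1, 2).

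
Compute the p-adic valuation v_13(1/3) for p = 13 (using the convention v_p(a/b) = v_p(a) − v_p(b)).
v_13(1/3) = 0

Factor powers of 13 from the numerator and denominator of the reduced fraction: 1 = 13^0 · 1 and 3 = 13^0 · 3. Apply v_p(a/b) = v_p(a) − v_p(b): v_13(1/3) = 0 − 0 = 0.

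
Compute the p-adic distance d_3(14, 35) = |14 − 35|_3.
d_3(14, 35) = 1/3

Step 1 — x − y = 14 − 35 = -21. Step 2 — v_3(-21) = 1 (factor: -21 = −(3^1 · 7); the sign does not affect v_p). Step 3 — |x − y|_3 = 3^{-1} = 1/3.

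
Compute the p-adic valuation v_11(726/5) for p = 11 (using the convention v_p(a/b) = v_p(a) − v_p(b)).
v_11(726/5) = 2

Factor powers of 11 from the numerator and denominator of the reduced fraction: 726 = 11^2 · 6 and 5 = 11^0 · 5. Apply v_p(a/b) = v_p(a) − v_p(b): v_11(726/5) = 2 − 0 = 2.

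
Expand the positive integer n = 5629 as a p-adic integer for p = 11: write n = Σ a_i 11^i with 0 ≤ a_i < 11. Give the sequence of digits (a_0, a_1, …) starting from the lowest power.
(a_0, a_1, …) = (8, 5, 2, 4)

Repeated division by 11 gives the digits low-to-high: 5629 = 8 + 5·11^1 + 2·11^2 + 4·11^3. Digit sequence: (8, 5, 2, 4).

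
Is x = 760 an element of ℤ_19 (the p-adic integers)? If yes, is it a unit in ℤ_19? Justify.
x ∈ ℤ_19 but not a unit; v_19(x) = 1 > 0

ℤ_19 = {x ∈ ℚ_19 : v_19(x) ≥ 0} and ℤ_19^× = {x ∈ ℤ_19 : v_19(x) = 0}. Here v_19(760) = v_19(num) − v_19(den) = 1; compare against these criteria.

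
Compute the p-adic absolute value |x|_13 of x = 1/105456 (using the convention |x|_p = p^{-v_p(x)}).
|1/105456|_13 = 2197

Step 1 — compute v_13(x) by factoring powers of 13 out of the numerator and denominator: v_13(1/105456) = -3. Step 2 — apply |x|_p = p^{-v_p(x)} = 13^{3} = 2197.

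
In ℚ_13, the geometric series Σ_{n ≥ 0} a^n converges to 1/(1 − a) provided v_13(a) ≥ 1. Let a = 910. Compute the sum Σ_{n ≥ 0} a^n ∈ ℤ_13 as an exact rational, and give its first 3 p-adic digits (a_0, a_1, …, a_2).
Σ a^n = 1/(1 − a) = -1/909;  first 3 digits = (1, 5, 4)

v_13(a) = 1 ≥ 1, so the series converges in ℤ_13 to 1/(1 − a) = 1/(1 − 910) = -1/909. Expand this rational in ℤ_13: compute digits iteratively via d_i = x_i mod 13, x_{i+1} = (x_i − d_i)/13. The first 3 digits are (1, 5, 4).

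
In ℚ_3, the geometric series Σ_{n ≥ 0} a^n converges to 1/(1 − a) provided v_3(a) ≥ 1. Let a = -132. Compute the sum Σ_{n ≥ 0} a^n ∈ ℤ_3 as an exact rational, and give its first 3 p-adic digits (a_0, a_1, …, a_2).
Σ a^n = 1/(1 − a) = 1/133;  first 3 digits = (1, 1, 1)

v_3(a) = 1 ≥ 1, so the series converges in ℤ_3 to 1/(1 − a) = 1/(1 − (-132)) = 1/133. Expand this rational in ℤ_3: compute digits iteratively via d_i = x_i mod 3, x_{i+1} = (x_i − d_i)/3. The first 3 digits are (1, 1, 1).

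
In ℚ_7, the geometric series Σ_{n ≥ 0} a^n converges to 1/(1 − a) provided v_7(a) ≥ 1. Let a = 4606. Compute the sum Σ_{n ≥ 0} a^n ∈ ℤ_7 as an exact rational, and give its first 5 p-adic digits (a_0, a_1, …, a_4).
Σ a^n = 1/(1 − a) = -1/4605;  first 5 digits = (1, 0, 3, 6, 3)

v_7(a) = 2 ≥ 1, so the series converges in ℤ_7 to 1/(1 − a) = 1/(1 − 4606) = -1/4605. Expand this rational in ℤ_7: compute digits iteratively via d_i = x_i mod 7, x_{i+1} = (x_i − d_i)/7. The first 5 digits are (1, 0, 3, 6, 3).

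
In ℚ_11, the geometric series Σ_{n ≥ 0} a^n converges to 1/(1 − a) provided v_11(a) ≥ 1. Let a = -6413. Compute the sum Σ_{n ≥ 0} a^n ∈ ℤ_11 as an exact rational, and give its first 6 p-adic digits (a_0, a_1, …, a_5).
Σ a^n = 1/(1 − a) = 1/6414;  first 6 digits = (1, 0, 2, 6, 3, 2)

v_11(a) = 2 ≥ 1, so the series converges in ℤ_11 to 1/(1 − a) = 1/(1 − (-6413)) = 1/6414. Expand this rational in ℤ_11: compute digits iteratively via d_i = x_i mod 11, x_{i+1} = (x_i − d_i)/11. The first 6 digits are (1, 0, 2, 6, 3, 2).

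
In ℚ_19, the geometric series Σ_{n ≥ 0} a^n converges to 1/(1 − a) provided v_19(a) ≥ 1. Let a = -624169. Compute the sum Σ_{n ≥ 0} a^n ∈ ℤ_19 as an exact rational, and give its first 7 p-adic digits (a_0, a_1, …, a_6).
Σ a^n = 1/(1 − a) = 1/624170;  first 7 digits = (1, 0, 0, 4, 14, 18, 15)

v_19(a) = 3 ≥ 1, so the series converges in ℤ_19 to 1/(1 − a) = 1/(1 − (-624169)) = 1/624170. Expand this rational in ℤ_19: compute digits iteratively via d_i = x_i mod 19, x_{i+1} = (x_i − d_i)/19. The first 7 digits are (1, 0, 0, 4, 14, 18, 15).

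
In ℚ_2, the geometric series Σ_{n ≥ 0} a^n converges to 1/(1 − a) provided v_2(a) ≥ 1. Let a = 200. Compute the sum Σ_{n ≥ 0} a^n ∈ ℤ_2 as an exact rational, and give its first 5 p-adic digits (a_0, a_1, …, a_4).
Σ a^n = 1/(1 − a) = -1/199;  first 5 digits = (1, 0, 0, 1, 0)

v_2(a) = 3 ≥ 1, so the series converges in ℤ_2 to 1/(1 − a) = 1/(1 − 200) = -1/199. Expand this rational in ℤ_2: compute digits iteratively via d_i = x_i mod 2, x_{i+1} = (x_i − d_i)/2. The first 5 digits are (1, 0, 0, 1, 0).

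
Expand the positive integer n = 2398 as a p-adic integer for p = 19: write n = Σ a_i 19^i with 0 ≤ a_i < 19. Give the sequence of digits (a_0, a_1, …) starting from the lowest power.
(a_0, a_1, …) = (4, 12, 6)

Repeated division by 19 gives the digits low-to-high: 2398 = 4 + 12·19^1 + 6·19^2. Digit sequence: (4, 12, 6).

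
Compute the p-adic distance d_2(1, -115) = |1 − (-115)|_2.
d_2(1, -115) = 1/4

Step 1 — x − y = 1 − (-115) = 116. Step 2 — v_2(116) = 2 (factor: 116 = (2^2 · 29); the sign does not affect v_p). Step 3 — |x − y|_2 = 2^{-2} = 1/4.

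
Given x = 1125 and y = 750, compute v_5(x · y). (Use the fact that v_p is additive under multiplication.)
v_5(843750) = 6

v_p(x) = 3 (factor: 1125 = 5^3 · 9); v_p(y) = 3 (factor: 750 = 5^3 · 6). Additivity: v_p(xy) = v_p(x) + v_p(y) = 3 + 3 = 6. (Direct check: xy = 843750 = 5^6 · (54).)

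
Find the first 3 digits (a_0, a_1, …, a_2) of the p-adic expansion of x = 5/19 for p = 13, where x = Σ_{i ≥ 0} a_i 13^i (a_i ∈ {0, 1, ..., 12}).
(a_0, …, a_2) = (3, 8, 11)

v_13(5/19) = 0 (numerator and denominator both coprime to 13), so x ∈ ℤ_13^×. Compute digits iteratively via a_i = x_i mod 13, x_{i+1} = (x_i − a_i)/13, with x_0 = x:
  x_0 = 5/19;  a_0 = 3;  x_1 = (x_0 − 3)/13 = -4/19
  x_1 = -4/19;  a_1 = 8;  x_2 = (x_1 − 8)/13 = -12/19
  x_2 = -12/19;  a_2 = 11;  x_3 = (x_2 − 11)/13 = -17/19
Digits: (3, 8, 11).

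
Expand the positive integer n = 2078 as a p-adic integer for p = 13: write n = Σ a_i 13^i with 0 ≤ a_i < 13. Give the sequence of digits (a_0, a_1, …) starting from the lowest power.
(a_0, a_1, …) = (11, 3, 12)

Repeated division by 13 gives the digits low-to-high: 2078 = 11 + 3·13^1 + 12·13^2. Digit sequence: (11, 3, 12).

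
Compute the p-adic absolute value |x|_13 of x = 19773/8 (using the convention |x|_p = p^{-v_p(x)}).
|19773/8|_13 = 1/2197

Step 1 — compute v_13(x) by factoring powers of 13 out of the numerator and denominator: v_13(19773/8) = 3. Step 2 — apply |x|_p = p^{-v_p(x)} = 13^{-3} = 1/2197.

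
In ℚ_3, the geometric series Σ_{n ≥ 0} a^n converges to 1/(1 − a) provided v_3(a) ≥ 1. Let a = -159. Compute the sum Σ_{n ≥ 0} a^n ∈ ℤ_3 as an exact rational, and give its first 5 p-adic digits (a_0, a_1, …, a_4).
Σ a^n = 1/(1 − a) = 1/160;  first 5 digits = (1, 1, 1, 1, 2)

v_3(a) = 1 ≥ 1, so the series converges in ℤ_3 to 1/(1 − a) = 1/(1 − (-159)) = 1/160. Expand this rational in ℤ_3: compute digits iteratively via d_i = x_i mod 3, x_{i+1} = (x_i − d_i)/3. The first 5 digits are (1, 1, 1, 1, 2).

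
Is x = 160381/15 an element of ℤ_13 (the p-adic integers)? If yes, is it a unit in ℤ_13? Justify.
x ∈ ℤ_13 but not a unit; v_13(x) = 3 > 0

ℤ_13 = {x ∈ ℚ_13 : v_13(x) ≥ 0} and ℤ_13^× = {x ∈ ℤ_13 : v_13(x) = 0}. Here v_13(160381/15) = v_13(num) − v_13(den) = 3; compare against these criteria.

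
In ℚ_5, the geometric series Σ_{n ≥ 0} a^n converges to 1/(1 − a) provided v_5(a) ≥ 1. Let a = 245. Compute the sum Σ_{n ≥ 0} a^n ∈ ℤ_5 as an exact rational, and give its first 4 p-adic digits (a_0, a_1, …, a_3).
Σ a^n = 1/(1 − a) = -1/244;  first 4 digits = (1, 4, 0, 1)

v_5(a) = 1 ≥ 1, so the series converges in ℤ_5 to 1/(1 − a) = 1/(1 − 245) = -1/244. Expand this rational in ℤ_5: compute digits iteratively via d_i = x_i mod 5, x_{i+1} = (x_i − d_i)/5. The first 4 digits are (1, 4, 0, 1).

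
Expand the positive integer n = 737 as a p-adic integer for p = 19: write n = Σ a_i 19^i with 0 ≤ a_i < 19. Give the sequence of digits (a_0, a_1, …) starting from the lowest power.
(a_0, a_1, …) = (15, 0, 2)

Repeated division by 19 gives the digits low-to-high: 737 = 15 + 2·19^2. Digit sequence: (15, 0, 2).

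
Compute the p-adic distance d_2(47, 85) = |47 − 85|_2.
d_2(47, 85) = 1/2

Step 1 — x − y = 47 − 85 = -38. Step 2 — v_2(-38) = 1 (factor: -38 = −(2^1 · 19); the sign does not affect v_p). Step 3 — |x − y|_2 = 2^{-1} = 1/2.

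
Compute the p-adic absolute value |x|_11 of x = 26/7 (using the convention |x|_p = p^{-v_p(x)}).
|26/7|_11 = 1

Step 1 — compute v_11(x) by factoring powers of 11 out of the numerator and denominator: v_11(26/7) = 0. Step 2 — apply |x|_p = p^{-v_p(x)} = 11^{0} = 1.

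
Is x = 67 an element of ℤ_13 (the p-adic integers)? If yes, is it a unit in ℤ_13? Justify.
x ∈ ℤ_13^× (unit); v_13(x) = 0

ℤ_13 = {x ∈ ℚ_13 : v_13(x) ≥ 0} and ℤ_13^× = {x ∈ ℤ_13 : v_13(x) = 0}. Here v_13(67) = v_13(num) − v_13(den) = 0; compare against these criteria.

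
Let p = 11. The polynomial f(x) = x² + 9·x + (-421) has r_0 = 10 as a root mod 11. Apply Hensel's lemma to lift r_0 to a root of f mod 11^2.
r_1 = 43 (mod 121)

Hensel: r_{i+1} = r_i − f(r_i)·(f′(r_i))^{-1} mod 11^{i+2}, f′(x) = 2x + 9. Iterate:
  r_0 = 10 (mod 11)
  r_1 = 43 (mod 121)
Final: r = 43 satisfies f(r) ≡ 0 mod 11^2.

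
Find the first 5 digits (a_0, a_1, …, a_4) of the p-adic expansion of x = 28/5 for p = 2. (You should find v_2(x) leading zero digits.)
(a_0, …, a_4) = (0, 0, 1, 1, 0)

v_2(28/5) = 2, so a_0 = ... = a_1 = 0. Factor out: x = 2^2 · u with u = 7/5 a unit in ℤ_2. Expand u iteratively via a_{v+i} = u_i mod 2, u_{i+1} = (u_i − a_{v+i})/2:
  u_0 = 7/5;  a_2 = 1;  u_1 = (u_0 − 1)/2 = 1/5
  u_1 = 1/5;  a_3 = 1;  u_2 = (u_1 − 1)/2 = -2/5
  u_2 = -2/5;  a_4 = 0;  u_3 = (u_2 − 0)/2 = -1/5
Digits: (0, 0, 1, 1, 0).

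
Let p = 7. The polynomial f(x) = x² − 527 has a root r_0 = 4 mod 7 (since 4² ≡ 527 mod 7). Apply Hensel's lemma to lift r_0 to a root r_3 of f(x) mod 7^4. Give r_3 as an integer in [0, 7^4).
r_3 = 2328 (mod 2401)

Hensel's recurrence: r_{i+1} = r_i − f(r_i)·(f′(r_i))^{-1} mod 7^{i+2}, with f′(x) = 2x. Iterate:
  r_0 = 4 (mod 7)
  r_1 = 25 (mod 49)
  r_2 = 270 (mod 343)
  r_3 = 2328 (mod 2401)
Final: r_3 = 2328, and one checks f(r_3) ≡ 0 mod 7^4.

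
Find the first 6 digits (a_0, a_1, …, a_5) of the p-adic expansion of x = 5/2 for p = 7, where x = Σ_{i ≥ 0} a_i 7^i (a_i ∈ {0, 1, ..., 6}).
(a_0, …, a_5) = (6, 3, 3, 3, 3, 3)

v_7(5/2) = 0 (numerator and denominator both coprime to 7), so x ∈ ℤ_7^×. Compute digits iteratively via a_i = x_i mod 7, x_{i+1} = (x_i − a_i)/7, with x_0 = x:
  x_0 = 5/2;  a_0 = 6;  x_1 = (x_0 − 6)/7 = -1/2
  x_1 = -1/2;  a_1 = 3;  x_2 = (x_1 − 3)/7 = -1/2
  x_2 = -1/2;  a_2 = 3;  x_3 = (x_2 − 3)/7 = -1/2
  x_3 = -1/2;  a_3 = 3;  x_4 = (x_3 − 3)/7 = -1/2
  x_4 = -1/2;  a_4 = 3;  x_5 = (x_4 − 3)/7 = -1/2
  x_5 = -1/2;  a_5 = 3;  x_6 = (x_5 − 3)/7 = -1/2
Digits: (6, 3, 3, 3, 3, 3).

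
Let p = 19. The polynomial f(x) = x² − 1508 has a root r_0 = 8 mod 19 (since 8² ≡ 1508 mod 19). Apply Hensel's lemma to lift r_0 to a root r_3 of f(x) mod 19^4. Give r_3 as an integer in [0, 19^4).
r_3 = 97839 (mod 130321)

Hensel's recurrence: r_{i+1} = r_i − f(r_i)·(f′(r_i))^{-1} mod 19^{i+2}, with f′(x) = 2x. Iterate:
  r_0 = 8 (mod 19)
  r_1 = 8 (mod 361)
  r_2 = 1813 (mod 6859)
  r_3 = 97839 (mod 130321)
Final: r_3 = 97839, and one checks f(r_3) ≡ 0 mod 19^4.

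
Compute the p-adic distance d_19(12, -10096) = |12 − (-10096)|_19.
d_19(12, -10096) = 1/361

Step 1 — x − y = 12 − (-10096) = 10108. Step 2 — v_19(10108) = 2 (factor: 10108 = (19^2 · 28); the sign does not affect v_p). Step 3 — |x − y|_19 = 19^{-2} = 1/361.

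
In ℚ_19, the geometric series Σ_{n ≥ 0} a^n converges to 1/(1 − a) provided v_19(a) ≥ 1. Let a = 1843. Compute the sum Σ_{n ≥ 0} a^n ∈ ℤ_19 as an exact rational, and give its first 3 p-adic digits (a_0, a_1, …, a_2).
Σ a^n = 1/(1 − a) = -1/1842;  first 3 digits = (1, 2, 9)

v_19(a) = 1 ≥ 1, so the series converges in ℤ_19 to 1/(1 − a) = 1/(1 − 1843) = -1/1842. Expand this rational in ℤ_19: compute digits iteratively via d_i = x_i mod 19, x_{i+1} = (x_i − d_i)/19. The first 3 digits are (1, 2, 9).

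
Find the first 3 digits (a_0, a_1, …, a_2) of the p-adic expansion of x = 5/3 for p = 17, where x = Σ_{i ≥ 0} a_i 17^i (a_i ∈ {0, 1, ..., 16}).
(a_0, …, a_2) = (13, 5, 11)

v_17(5/3) = 0 (numerator and denominator both coprime to 17), so x ∈ ℤ_17^×. Compute digits iteratively via a_i = x_i mod 17, x_{i+1} = (x_i − a_i)/17, with x_0 = x:
  x_0 = 5/3;  a_0 = 13;  x_1 = (x_0 − 13)/17 = -2/3
  x_1 = -2/3;  a_1 = 5;  x_2 = (x_1 − 5)/17 = -1/3
  x_2 = -1/3;  a_2 = 11;  x_3 = (x_2 − 11)/17 = -2/3
Digits: (13, 5, 11).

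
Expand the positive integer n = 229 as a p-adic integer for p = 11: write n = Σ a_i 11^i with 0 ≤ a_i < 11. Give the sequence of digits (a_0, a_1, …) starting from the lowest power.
(a_0, a_1, …) = (9, 9, 1)

Repeated division by 11 gives the digits low-to-high: 229 = 9 + 9·11^1 + 1·11^2. Digit sequence: (9, 9, 1).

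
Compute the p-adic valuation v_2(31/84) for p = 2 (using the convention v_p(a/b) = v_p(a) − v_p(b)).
v_2(31/84) = -2

Factor powers of 2 from the numerator and denominator of the reduced fraction: 31 = 2^0 · 31 and 84 = 2^2 · 21. Apply v_p(a/b) = v_p(a) − v_p(b): v_2(31/84) = 0 − 2 = -2.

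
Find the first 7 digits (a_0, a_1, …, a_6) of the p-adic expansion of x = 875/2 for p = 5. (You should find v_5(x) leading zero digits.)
(a_0, …, a_6) = (0, 0, 0, 1, 3, 2, 2)

v_5(875/2) = 3, so a_0 = ... = a_2 = 0. Factor out: x = 5^3 · u with u = 7/2 a unit in ℤ_5. Expand u iteratively via a_{v+i} = u_i mod 5, u_{i+1} = (u_i − a_{v+i})/5:
  u_0 = 7/2;  a_3 = 1;  u_1 = (u_0 − 1)/5 = 1/2
  u_1 = 1/2;  a_4 = 3;  u_2 = (u_1 − 3)/5 = -1/2
  u_2 = -1/2;  a_5 = 2;  u_3 = (u_2 − 2)/5 = -1/2
  u_3 = -1/2;  a_6 = 2;  u_4 = (u_3 − 2)/5 = -1/2
Digits: (0, 0, 0, 1, 3, 2, 2).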